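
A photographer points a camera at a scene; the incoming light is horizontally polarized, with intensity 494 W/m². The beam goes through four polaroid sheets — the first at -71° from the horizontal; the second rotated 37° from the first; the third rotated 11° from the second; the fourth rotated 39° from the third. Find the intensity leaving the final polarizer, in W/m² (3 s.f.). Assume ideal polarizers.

I₁ = 494 W/m² · cos²(71°) = 52.36 W/m².
I₂ = I₁ · cos²(37°) = 52.36 · 0.6378 = 33.4 W/m².
I₃ = I₂ · cos²(11°) = 33.4 · 0.9636 = 32.18 W/m².
I₄ = I₃ · cos²(39°) = 32.18 · 0.604 = 19.44 W/m².

I ≈ 19.4 W/m²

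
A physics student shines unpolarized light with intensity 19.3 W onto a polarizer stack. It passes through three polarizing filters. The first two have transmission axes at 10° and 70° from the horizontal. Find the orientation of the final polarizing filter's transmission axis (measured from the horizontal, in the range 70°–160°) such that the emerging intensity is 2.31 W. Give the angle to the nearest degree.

θ ≈ 82°

Unpolarized light through the first polarizer → I₁ = ½ I₀, now polarized at 10°.
I₂ = I₁ cos²(70° − 10°) = 0.5 I₀ · cos²(60°) = 0.125 I₀.
Target fraction: 2.31 / 19.3 W = 0.1197 of I₀.
Need I₃/I₀ = 0.1197, so cos²(θ − 70°) = 0.1197 / 0.125 = 0.9575.
θ − 70° = arccos(√0.9575) = 11.9°, giving θ ≈ 70 + 11.9 = 81.9°.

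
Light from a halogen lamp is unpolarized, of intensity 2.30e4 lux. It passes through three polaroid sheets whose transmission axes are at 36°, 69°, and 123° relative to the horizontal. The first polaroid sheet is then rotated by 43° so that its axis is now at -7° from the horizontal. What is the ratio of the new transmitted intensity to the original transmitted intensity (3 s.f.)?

Before rotation:
Unpolarized light through the first polarizer → I₁ = ½ I₀, now polarized at 36°.
I₂ = I₁ cos²(69° − 36°) = 0.5 I₀ · cos²(33°) = 0.3517 I₀.
I₃ = I₂ cos²(123° − 69°) = 0.3517 I₀ · cos²(54°) = 0.1215 I₀.
After rotation:
Unpolarized light through the first polarizer → I₁ = ½ I₀, now polarized at -7°.
I₂ = I₁ cos²(69° + 7°) = 0.5 I₀ · cos²(76°) = 0.02926 I₀.
I₃ = I₂ cos²(123° − 69°) = 0.02926 I₀ · cos²(54°) = 0.01011 I₀.
Ratio = 0.01011 / 0.1215 = 0.08321.

I_new/I_old ≈ 0.0832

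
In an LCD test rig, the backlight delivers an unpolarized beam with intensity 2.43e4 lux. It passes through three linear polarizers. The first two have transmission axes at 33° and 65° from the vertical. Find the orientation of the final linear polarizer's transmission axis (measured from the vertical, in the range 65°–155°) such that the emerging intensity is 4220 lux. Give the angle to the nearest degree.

Unpolarized light through the first polarizer → I₁ = ½ I₀, now polarized at 33°.
I₂ = I₁ cos²(65° − 33°) = 0.5 I₀ · cos²(32°) = 0.3596 I₀.
Target fraction: 4220 / 2.43e4 lux = 0.1737 of I₀.
Need I₃/I₀ = 0.1737, so cos²(θ − 65°) = 0.1737 / 0.3596 = 0.4829.
θ − 65° = arccos(√0.4829) = 46.0°, giving θ ≈ 65 + 46.0 = 111.0°.

θ ≈ 111°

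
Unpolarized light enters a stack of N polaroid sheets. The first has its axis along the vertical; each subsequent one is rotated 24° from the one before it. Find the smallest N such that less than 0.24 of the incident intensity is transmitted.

N = 6

First polarizer halves the unpolarized light: factor 1/2.
Each further stage multiplies by cos²(24°) = 0.8346.
After N polarizers: T = 0.5·0.8346^(N−1). Require T < 0.24 ⇒ N−1 > ln(0.24/0.5)/ln(0.8346) = 4.06, so N−1 ≥ 5 and N = 6.
Check: N=6 gives T = 0.2024 < 0.24; N=5 gives T = 0.2426.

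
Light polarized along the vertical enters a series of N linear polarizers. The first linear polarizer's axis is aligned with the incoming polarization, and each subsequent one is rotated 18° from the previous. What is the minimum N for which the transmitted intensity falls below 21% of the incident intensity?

First polarizer is aligned with the polarization: full transmission.
Each further stage multiplies by cos²(18°) = 0.9045.
After N polarizers: T = 0.9045^(N−1). Require T < 0.21 ⇒ N−1 > ln(0.21)/ln(0.9045) = 15.55, so N−1 ≥ 16 and N = 17.
Check: N=17 gives T = 0.2007 < 0.21; N=16 gives T = 0.2219.

N = 17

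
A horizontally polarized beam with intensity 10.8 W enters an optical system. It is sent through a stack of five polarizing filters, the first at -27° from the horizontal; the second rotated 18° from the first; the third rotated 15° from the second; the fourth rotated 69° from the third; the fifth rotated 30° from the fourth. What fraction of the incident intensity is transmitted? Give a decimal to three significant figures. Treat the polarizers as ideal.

I/I₀ ≈ 0.0645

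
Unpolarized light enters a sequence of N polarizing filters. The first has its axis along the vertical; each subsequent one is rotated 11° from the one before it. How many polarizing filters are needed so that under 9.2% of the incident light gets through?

First polarizer halves the unpolarized light: factor 1/2.
Each further stage multiplies by cos²(11°) = 0.9636.
After N polarizers: T = 0.5·0.9636^(N−1). Require T < 0.092 ⇒ N−1 > ln(0.092/0.5)/ln(0.9636) = 45.64, so N−1 ≥ 46 and N = 47.
Check: N=47 gives T = 0.09079 < 0.092; N=46 gives T = 0.09422.

N = 47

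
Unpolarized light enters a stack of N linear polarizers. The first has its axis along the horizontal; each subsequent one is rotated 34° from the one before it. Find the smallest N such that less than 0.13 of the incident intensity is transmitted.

N = 5

First polarizer halves the unpolarized light: factor 1/2.
Each further stage multiplies by cos²(34°) = 0.6873.
After N polarizers: T = 0.5·0.6873^(N−1). Require T < 0.13 ⇒ N−1 > ln(0.13/0.5)/ln(0.6873) = 3.59, so N−1 ≥ 4 and N = 5.
Check: N=5 gives T = 0.1116 < 0.13; N=4 gives T = 0.1623.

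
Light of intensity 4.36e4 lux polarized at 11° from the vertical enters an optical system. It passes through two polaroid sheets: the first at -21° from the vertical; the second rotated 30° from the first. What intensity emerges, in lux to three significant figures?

I ≈ 2.35e4 lux

I₁ = 4.36e4 lux · cos²(32°) = 3.136e+04 lux.
I₂ = I₁ · cos²(30°) = 3.136e+04 · 0.75 = 2.352e+04 lux.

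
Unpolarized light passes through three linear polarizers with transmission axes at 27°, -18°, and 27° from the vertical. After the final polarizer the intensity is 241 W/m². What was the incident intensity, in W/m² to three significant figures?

Unpolarized light through the first polarizer → I₁ = ½ I₀, now polarized at 27°.
I₂ = I₁ cos²(-18° − 27°) = 0.5 I₀ · cos²(45°) = 0.25 I₀.
I₃ = I₂ cos²(27° + 18°) = 0.25 I₀ · cos²(45°) = 0.125 I₀.
So 241 W/m² = 0.125 I₀, giving I₀ = 241/0.125 = 1928 W/m².

I₀ ≈ 1930 W/m²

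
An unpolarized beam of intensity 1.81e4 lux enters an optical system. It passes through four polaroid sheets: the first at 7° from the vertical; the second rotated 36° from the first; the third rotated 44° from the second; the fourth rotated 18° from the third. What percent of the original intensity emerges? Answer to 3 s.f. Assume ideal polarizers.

≈ 15.3%

Unpolarized light through the first polarizer → I₁ = 1.81e4 lux/2 = 9050 lux, polarized at 7°.
I₂ = I₁ · cos²(36°) = 9050 · 0.6545 = 5923 lux.
I₃ = I₂ · cos²(44°) = 5923 · 0.5174 = 3065 lux.
I₄ = I₃ · cos²(18°) = 3065 · 0.9045 = 2772 lux.
That is 15.32% of the incident intensity.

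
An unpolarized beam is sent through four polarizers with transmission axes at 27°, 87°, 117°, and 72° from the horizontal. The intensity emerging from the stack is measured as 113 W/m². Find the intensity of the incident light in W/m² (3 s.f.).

I₀ ≈ 2410 W/m²

Unpolarized light through the first polarizer → I₁ = ½ I₀, now polarized at 27°.
I₂ = I₁ cos²(87° − 27°) = 0.5 I₀ · cos²(60°) = 0.125 I₀.
I₃ = I₂ cos²(117° − 87°) = 0.125 I₀ · cos²(30°) = 0.09375 I₀.
I₄ = I₃ cos²(72° − 117°) = 0.09375 I₀ · cos²(45°) = 0.04688 I₀.
So 113 W/m² = 0.04688 I₀, giving I₀ = 113/0.04688 = 2411 W/m².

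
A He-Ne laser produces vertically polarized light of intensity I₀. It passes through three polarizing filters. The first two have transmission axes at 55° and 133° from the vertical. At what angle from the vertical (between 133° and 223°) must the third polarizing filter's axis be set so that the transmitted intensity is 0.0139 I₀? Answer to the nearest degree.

I₁ = I₀ cos²(55° − 0°) = I₀ cos²(55°) = 0.329 I₀.
I₂ = I₁ cos²(133° − 55°) = 0.329 I₀ · cos²(78°) = 0.01422 I₀.
Need I₃/I₀ = 0.0139, so cos²(θ − 133°) = 0.0139 / 0.01422 = 0.9774.
θ − 133° = arccos(√0.9774) = 8.6°, giving θ ≈ 133 + 8.6 = 141.6°.

θ ≈ 142°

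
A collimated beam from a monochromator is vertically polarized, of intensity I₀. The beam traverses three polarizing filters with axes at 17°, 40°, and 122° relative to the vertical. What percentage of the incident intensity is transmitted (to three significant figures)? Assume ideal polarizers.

≈ 1.50%

By Malus's law, I₁ = I₀ cos²(17° − 0°) = I₀ cos²(17°) = 0.9145 I₀.
I₂ = I₁ cos²(40° − 17°) = 0.9145 I₀ · cos²(23°) = 0.7749 I₀.
I₃ = I₂ cos²(122° − 40°) = 0.7749 I₀ · cos²(82°) = 0.01501 I₀.
That is 1.501% of the incident intensity.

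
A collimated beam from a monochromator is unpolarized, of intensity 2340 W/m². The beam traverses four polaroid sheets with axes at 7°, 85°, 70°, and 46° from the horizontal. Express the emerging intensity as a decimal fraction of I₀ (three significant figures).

Unpolarized light through the first polarizer → I₁ = 2340 W/m²/2 = 1170 W/m², polarized at 7°.
I₂ = I₁ · cos²(78°) = 1170 · 0.04323 = 50.58 W/m².
I₃ = I₂ · cos²(15°) = 50.58 · 0.933 = 47.19 W/m².
I₄ = I₃ · cos²(24°) = 47.19 · 0.8346 = 39.38 W/m².
Transmitted fraction = 0.01683.

I/I₀ ≈ 0.0168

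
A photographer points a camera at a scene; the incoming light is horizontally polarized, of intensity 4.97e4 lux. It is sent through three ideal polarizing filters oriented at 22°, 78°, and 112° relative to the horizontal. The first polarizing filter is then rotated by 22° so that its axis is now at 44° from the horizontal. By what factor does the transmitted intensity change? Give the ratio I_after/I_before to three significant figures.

I_new/I_old ≈ 1.32

Before rotation:
By Malus's law, I₁ = I₀ cos²(22° − 0°) = I₀ cos²(22°) = 0.8597 I₀.
I₂ = I₁ cos²(78° − 22°) = 0.8597 I₀ · cos²(56°) = 0.2688 I₀.
I₃ = I₂ cos²(112° − 78°) = 0.2688 I₀ · cos²(34°) = 0.1848 I₀.
After rotation:
I₁ = I₀ cos²(44° − 0°) = I₀ cos²(44°) = 0.5174 I₀.
I₂ = I₁ cos²(78° − 44°) = 0.5174 I₀ · cos²(34°) = 0.3556 I₀.
I₃ = I₂ cos²(112° − 78°) = 0.3556 I₀ · cos²(34°) = 0.2444 I₀.
Ratio = 0.2444 / 0.1848 = 1.323.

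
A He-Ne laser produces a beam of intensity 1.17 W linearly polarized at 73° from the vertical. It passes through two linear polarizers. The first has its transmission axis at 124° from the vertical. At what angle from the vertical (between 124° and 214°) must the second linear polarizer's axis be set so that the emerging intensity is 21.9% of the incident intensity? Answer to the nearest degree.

θ ≈ 166°

I₁ = I₀ cos²(124° − 73°) = I₀ cos²(51°) = 0.396 I₀.
Need I₂/I₀ = 0.219, so cos²(θ − 124°) = 0.219 / 0.396 = 0.553.
θ − 124° = arccos(√0.553) = 42.0°, giving θ ≈ 124 + 42.0 = 166.0°.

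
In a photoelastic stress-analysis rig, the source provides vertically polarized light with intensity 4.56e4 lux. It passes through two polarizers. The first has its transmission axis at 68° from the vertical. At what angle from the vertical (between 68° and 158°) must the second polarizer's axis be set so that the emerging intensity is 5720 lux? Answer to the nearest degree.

θ ≈ 87°

By Malus's law, I₁ = I₀ cos²(68° − 0°) = I₀ cos²(68°) = 0.1403 I₀.
Target fraction: 5720 / 4.56e4 lux = 0.1254 of I₀.
Need I₂/I₀ = 0.1254, so cos²(θ − 68°) = 0.1254 / 0.1403 = 0.8939.
θ − 68° = arccos(√0.8939) = 19.0°, giving θ ≈ 68 + 19.0 = 87.0°.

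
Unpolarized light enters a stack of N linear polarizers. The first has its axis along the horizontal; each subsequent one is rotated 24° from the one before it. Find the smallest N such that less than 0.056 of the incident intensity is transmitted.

First polarizer halves the unpolarized light: factor 1/2.
Each further stage multiplies by cos²(24°) = 0.8346.
After N polarizers: T = 0.5·0.8346^(N−1). Require T < 0.056 ⇒ N−1 > ln(0.056/0.5)/ln(0.8346) = 12.11, so N−1 ≥ 13 and N = 14.
Check: N=14 gives T = 0.04764 < 0.056; N=13 gives T = 0.05708.

N = 14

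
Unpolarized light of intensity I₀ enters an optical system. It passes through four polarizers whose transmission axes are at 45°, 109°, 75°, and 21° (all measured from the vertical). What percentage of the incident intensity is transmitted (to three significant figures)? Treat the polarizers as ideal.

≈ 2.28%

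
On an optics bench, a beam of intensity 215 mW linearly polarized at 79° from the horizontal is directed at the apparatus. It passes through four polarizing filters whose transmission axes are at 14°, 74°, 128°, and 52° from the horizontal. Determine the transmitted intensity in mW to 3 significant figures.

By Malus's law, I₁ = 215 mW · cos²(65°) = 38.4 mW.
I₂ = I₁ · cos²(60°) = 38.4 · 0.25 = 9.6 mW.
I₃ = I₂ · cos²(54°) = 9.6 · 0.3455 = 3.317 mW.
I₄ = I₃ · cos²(76°) = 3.317 · 0.05853 = 0.1941 mW.

I ≈ 0.194 mW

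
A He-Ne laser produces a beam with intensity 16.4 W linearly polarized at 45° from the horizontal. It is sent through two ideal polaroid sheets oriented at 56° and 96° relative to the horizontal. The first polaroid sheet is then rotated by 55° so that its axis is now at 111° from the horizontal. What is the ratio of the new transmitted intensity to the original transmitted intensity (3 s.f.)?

Before rotation:
By Malus's law, I₁ = I₀ cos²(56° − 45°) = I₀ cos²(11°) = 0.9636 I₀.
I₂ = I₁ cos²(96° − 56°) = 0.9636 I₀ · cos²(40°) = 0.5655 I₀.
After rotation:
I₁ = I₀ cos²(111° − 45°) = I₀ cos²(66°) = 0.1654 I₀.
I₂ = I₁ cos²(96° − 111°) = 0.1654 I₀ · cos²(15°) = 0.1544 I₀.
Ratio = 0.1544 / 0.5655 = 0.273.

I_new/I_old ≈ 0.273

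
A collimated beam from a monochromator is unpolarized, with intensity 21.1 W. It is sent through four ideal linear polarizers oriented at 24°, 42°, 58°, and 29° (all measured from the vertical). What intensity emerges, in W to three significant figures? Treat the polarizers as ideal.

Unpolarized light through the first polarizer → I₁ = 21.1 W/2 = 10.55 W, polarized at 24°.
I₂ = I₁ · cos²(18°) = 10.55 · 0.9045 = 9.543 W.
I₃ = I₂ · cos²(16°) = 9.543 · 0.924 = 8.818 W.
I₄ = I₃ · cos²(29°) = 8.818 · 0.765 = 6.745 W.

I ≈ 6.75 W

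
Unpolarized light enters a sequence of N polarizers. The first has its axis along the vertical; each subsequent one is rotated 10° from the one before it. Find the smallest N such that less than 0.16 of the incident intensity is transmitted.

First polarizer halves the unpolarized light: factor 1/2.
Each further stage multiplies by cos²(10°) = 0.9698.
After N polarizers: T = 0.5·0.9698^(N−1). Require T < 0.16 ⇒ N−1 > ln(0.16/0.5)/ln(0.9698) = 37.21, so N−1 ≥ 38 and N = 39.
Check: N=39 gives T = 0.1562 < 0.16; N=38 gives T = 0.1611.

N = 39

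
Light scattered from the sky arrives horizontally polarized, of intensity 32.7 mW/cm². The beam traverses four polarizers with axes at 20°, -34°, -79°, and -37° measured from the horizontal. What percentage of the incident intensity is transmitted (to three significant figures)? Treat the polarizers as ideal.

≈ 8.42%

By Malus's law, I₁ = 32.7 mW/cm² · cos²(20°) = 28.87 mW/cm².
I₂ = I₁ · cos²(54°) = 28.87 · 0.3455 = 9.976 mW/cm².
I₃ = I₂ · cos²(45°) = 9.976 · 0.5 = 4.988 mW/cm².
I₄ = I₃ · cos²(42°) = 4.988 · 0.5523 = 2.755 mW/cm².
That is 8.424% of the incident intensity.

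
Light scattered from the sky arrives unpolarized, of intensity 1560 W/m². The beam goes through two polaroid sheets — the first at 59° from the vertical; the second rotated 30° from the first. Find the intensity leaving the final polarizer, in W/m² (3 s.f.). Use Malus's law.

Unpolarized light through the first polarizer → I₁ = 1560 W/m²/2 = 780 W/m², polarized at 59°.
I₂ = I₁ · cos²(30°) = 780 · 0.75 = 585 W/m².

I ≈ 585 W/m²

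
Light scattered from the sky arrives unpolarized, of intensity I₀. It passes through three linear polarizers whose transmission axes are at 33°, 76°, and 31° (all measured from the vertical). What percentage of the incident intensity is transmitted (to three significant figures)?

Unpolarized light through the first polarizer → I₁ = ½ I₀, now polarized at 33°.
I₂ = I₁ cos²(76° − 33°) = 0.5 I₀ · cos²(43°) = 0.2674 I₀.
I₃ = I₂ cos²(31° − 76°) = 0.2674 I₀ · cos²(45°) = 0.1337 I₀.
That is 13.37% of the incident intensity.

≈ 13.4%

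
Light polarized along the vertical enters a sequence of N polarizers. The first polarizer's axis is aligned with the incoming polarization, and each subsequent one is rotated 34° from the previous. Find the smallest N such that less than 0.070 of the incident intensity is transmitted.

N = 9

First polarizer is aligned with the polarization: full transmission.
Each further stage multiplies by cos²(34°) = 0.6873.
After N polarizers: T = 0.6873^(N−1). Require T < 0.070 ⇒ N−1 > ln(0.070)/ln(0.6873) = 7.09, so N−1 ≥ 8 and N = 9.
Check: N=9 gives T = 0.0498 < 0.070; N=8 gives T = 0.07245.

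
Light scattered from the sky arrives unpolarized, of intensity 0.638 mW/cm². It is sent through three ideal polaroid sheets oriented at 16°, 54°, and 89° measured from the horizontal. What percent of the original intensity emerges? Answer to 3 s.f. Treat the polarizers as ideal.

Unpolarized light through the first polarizer → I₁ = 0.638 mW/cm²/2 = 0.319 mW/cm², polarized at 16°.
I₂ = I₁ · cos²(38°) = 0.319 · 0.621 = 0.1981 mW/cm².
I₃ = I₂ · cos²(35°) = 0.1981 · 0.671 = 0.1329 mW/cm².
That is 20.83% of the incident intensity.

≈ 20.8%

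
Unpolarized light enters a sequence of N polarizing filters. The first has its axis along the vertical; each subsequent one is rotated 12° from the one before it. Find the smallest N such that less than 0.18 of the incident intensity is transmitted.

N = 25

First polarizer halves the unpolarized light: factor 1/2.
Each further stage multiplies by cos²(12°) = 0.9568.
After N polarizers: T = 0.5·0.9568^(N−1). Require T < 0.18 ⇒ N−1 > ln(0.18/0.5)/ln(0.9568) = 23.12, so N−1 ≥ 24 and N = 25.
Check: N=25 gives T = 0.1731 < 0.18; N=24 gives T = 0.181.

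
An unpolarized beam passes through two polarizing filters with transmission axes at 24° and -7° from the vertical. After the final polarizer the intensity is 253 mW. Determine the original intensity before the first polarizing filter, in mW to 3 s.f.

I₀ ≈ 689 mW

Unpolarized light through the first polarizer → I₁ = ½ I₀, now polarized at 24°.
I₂ = I₁ cos²(-7° − 24°) = 0.5 I₀ · cos²(31°) = 0.3674 I₀.
So 253 mW = 0.3674 I₀, giving I₀ = 253/0.3674 = 688.7 mW.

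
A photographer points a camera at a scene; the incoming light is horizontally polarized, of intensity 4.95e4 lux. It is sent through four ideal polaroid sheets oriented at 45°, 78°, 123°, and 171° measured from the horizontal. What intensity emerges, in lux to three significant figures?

I₁ = 4.95e4 lux · cos²(45°) = 2.475e+04 lux.
I₂ = I₁ · cos²(33°) = 2.475e+04 · 0.7034 = 1.741e+04 lux.
I₃ = I₂ · cos²(45°) = 1.741e+04 · 0.5 = 8704 lux.
I₄ = I₃ · cos²(48°) = 8704 · 0.4477 = 3897 lux.

I ≈ 3900 lux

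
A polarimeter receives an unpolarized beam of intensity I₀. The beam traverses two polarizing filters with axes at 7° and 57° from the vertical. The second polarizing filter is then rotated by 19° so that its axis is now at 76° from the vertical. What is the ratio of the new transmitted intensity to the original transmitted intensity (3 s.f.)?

I_new/I_old ≈ 0.311

Before rotation:
Unpolarized light through the first polarizer → I₁ = ½ I₀, now polarized at 7°.
I₂ = I₁ cos²(57° − 7°) = 0.5 I₀ · cos²(50°) = 0.2066 I₀.
After rotation:
Unpolarized light through the first polarizer → I₁ = ½ I₀, now polarized at 7°.
I₂ = I₁ cos²(76° − 7°) = 0.5 I₀ · cos²(69°) = 0.06421 I₀.
Ratio = 0.06421 / 0.2066 = 0.3108.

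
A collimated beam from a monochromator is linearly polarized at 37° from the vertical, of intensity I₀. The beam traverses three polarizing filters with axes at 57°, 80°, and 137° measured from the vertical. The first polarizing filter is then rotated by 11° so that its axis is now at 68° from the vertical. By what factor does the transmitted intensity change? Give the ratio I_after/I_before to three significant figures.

I_new/I_old ≈ 0.940

Before rotation:
I₁ = I₀ cos²(57° − 37°) = I₀ cos²(20°) = 0.883 I₀.
I₂ = I₁ cos²(80° − 57°) = 0.883 I₀ · cos²(23°) = 0.7482 I₀.
I₃ = I₂ cos²(137° − 80°) = 0.7482 I₀ · cos²(57°) = 0.2219 I₀.
After rotation:
I₁ = I₀ cos²(68° − 37°) = I₀ cos²(31°) = 0.7347 I₀.
I₂ = I₁ cos²(80° − 68°) = 0.7347 I₀ · cos²(12°) = 0.703 I₀.
I₃ = I₂ cos²(137° − 80°) = 0.703 I₀ · cos²(57°) = 0.2085 I₀.
Ratio = 0.2085 / 0.2219 = 0.9395.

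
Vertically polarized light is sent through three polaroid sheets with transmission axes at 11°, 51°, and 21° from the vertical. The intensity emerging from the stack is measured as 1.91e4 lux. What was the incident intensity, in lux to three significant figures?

By Malus's law, I₁ = I₀ cos²(11° − 0°) = I₀ cos²(11°) = 0.9636 I₀.
I₂ = I₁ cos²(51° − 11°) = 0.9636 I₀ · cos²(40°) = 0.5655 I₀.
I₃ = I₂ cos²(21° − 51°) = 0.5655 I₀ · cos²(30°) = 0.4241 I₀.
So 1.91e4 lux = 0.4241 I₀, giving I₀ = 1.91e4/0.4241 = 4.504e+04 lux.

I₀ ≈ 4.50e4 lux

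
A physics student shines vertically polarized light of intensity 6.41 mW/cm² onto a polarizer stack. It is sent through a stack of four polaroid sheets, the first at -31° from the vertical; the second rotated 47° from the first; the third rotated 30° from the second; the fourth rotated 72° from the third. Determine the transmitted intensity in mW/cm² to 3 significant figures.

I₁ = 6.41 mW/cm² · cos²(31°) = 4.71 mW/cm².
I₂ = I₁ · cos²(47°) = 4.71 · 0.4651 = 2.191 mW/cm².
I₃ = I₂ · cos²(30°) = 2.191 · 0.75 = 1.643 mW/cm².
I₄ = I₃ · cos²(72°) = 1.643 · 0.09549 = 0.1569 mW/cm².

I ≈ 0.157 mW/cm²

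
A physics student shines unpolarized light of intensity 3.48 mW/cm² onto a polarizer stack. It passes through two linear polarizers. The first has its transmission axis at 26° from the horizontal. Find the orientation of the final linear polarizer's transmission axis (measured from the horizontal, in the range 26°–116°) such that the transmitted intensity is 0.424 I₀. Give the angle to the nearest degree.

θ ≈ 49°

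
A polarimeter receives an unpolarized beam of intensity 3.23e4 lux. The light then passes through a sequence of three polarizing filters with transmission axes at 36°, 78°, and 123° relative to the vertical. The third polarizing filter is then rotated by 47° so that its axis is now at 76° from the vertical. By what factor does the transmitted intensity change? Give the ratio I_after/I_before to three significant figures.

I_new/I_old ≈ 2.00

Before rotation:
Unpolarized light through the first polarizer → I₁ = ½ I₀, now polarized at 36°.
I₂ = I₁ cos²(78° − 36°) = 0.5 I₀ · cos²(42°) = 0.2761 I₀.
I₃ = I₂ cos²(123° − 78°) = 0.2761 I₀ · cos²(45°) = 0.1381 I₀.
After rotation:
Unpolarized light through the first polarizer → I₁ = ½ I₀, now polarized at 36°.
I₂ = I₁ cos²(78° − 36°) = 0.5 I₀ · cos²(42°) = 0.2761 I₀.
I₃ = I₂ cos²(76° − 78°) = 0.2761 I₀ · cos²(2°) = 0.2758 I₀.
Ratio = 0.2758 / 0.1381 = 1.998.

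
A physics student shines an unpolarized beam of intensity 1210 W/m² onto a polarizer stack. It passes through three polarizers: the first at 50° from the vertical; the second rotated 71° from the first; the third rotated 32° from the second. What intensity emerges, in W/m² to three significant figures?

I ≈ 46.1 W/m²

Unpolarized light through the first polarizer → I₁ = 1210 W/m²/2 = 605 W/m², polarized at 50°.
I₂ = I₁ · cos²(71°) = 605 · 0.106 = 64.13 W/m².
I₃ = I₂ · cos²(32°) = 64.13 · 0.7192 = 46.12 W/m².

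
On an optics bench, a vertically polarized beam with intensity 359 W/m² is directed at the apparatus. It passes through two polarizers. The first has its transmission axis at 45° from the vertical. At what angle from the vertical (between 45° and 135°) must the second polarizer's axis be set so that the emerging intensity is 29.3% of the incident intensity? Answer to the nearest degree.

θ ≈ 85°

I₁ = I₀ cos²(45° − 0°) = I₀ cos²(45°) = 0.5 I₀.
Need I₂/I₀ = 0.293, so cos²(θ − 45°) = 0.293 / 0.5 = 0.586.
θ − 45° = arccos(√0.586) = 40.0°, giving θ ≈ 45 + 40.0 = 85.0°.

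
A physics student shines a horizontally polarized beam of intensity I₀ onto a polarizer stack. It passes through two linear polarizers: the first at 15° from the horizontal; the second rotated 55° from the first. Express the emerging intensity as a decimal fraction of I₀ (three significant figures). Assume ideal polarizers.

I₁ = I₀ cos²(15° − 0°) = I₀ cos²(15°) = 0.933 I₀.
I₂ = I₁ cos²(55°) = 0.933 · 0.329 I₀ = 0.307 I₀.
Transmitted fraction = 0.307.

≈ 0.307 I₀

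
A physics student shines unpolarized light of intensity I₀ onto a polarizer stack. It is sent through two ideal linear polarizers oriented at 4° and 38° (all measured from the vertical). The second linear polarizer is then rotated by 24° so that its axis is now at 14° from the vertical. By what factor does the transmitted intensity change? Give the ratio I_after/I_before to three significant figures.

I_new/I_old ≈ 1.41

Before rotation:
Unpolarized light through the first polarizer → I₁ = ½ I₀, now polarized at 4°.
I₂ = I₁ cos²(38° − 4°) = 0.5 I₀ · cos²(34°) = 0.3437 I₀.
After rotation:
Unpolarized light through the first polarizer → I₁ = ½ I₀, now polarized at 4°.
I₂ = I₁ cos²(14° − 4°) = 0.5 I₀ · cos²(10°) = 0.4849 I₀.
Ratio = 0.4849 / 0.3437 = 1.411.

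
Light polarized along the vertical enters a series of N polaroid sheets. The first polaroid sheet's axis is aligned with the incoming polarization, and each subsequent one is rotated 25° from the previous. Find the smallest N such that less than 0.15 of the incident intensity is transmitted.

N = 11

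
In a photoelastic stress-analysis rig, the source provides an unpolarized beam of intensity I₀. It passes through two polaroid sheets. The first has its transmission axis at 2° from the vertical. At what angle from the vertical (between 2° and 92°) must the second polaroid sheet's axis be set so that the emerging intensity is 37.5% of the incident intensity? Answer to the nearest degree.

θ ≈ 32°

Unpolarized light through the first polarizer → I₁ = ½ I₀, now polarized at 2°.
Need I₂/I₀ = 0.375, so cos²(θ − 2°) = 0.375 / 0.5 = 0.75.
θ − 2° = arccos(√0.75) = 30.0°, giving θ ≈ 2 + 30.0 = 32.0°.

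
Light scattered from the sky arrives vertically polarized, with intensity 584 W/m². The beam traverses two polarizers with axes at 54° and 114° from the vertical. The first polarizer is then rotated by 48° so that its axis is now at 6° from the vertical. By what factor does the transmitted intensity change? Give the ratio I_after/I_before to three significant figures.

I_new/I_old ≈ 1.09

Before rotation:
I₁ = I₀ cos²(54° − 0°) = I₀ cos²(54°) = 0.3455 I₀.
I₂ = I₁ cos²(114° − 54°) = 0.3455 I₀ · cos²(60°) = 0.08637 I₀.
After rotation:
I₁ = I₀ cos²(6° − 0°) = I₀ cos²(6°) = 0.9891 I₀.
Angle between axes 1 and 2: 72°. I₂ = 0.9891 I₀ · cos²(72°) = 0.09445 I₀.
Ratio = 0.09445 / 0.08637 = 1.093.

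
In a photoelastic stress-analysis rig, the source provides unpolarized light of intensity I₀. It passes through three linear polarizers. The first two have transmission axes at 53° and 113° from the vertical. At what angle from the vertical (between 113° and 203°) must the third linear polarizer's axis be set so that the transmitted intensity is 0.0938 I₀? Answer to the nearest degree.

Unpolarized light through the first polarizer → I₁ = ½ I₀, now polarized at 53°.
I₂ = I₁ cos²(113° − 53°) = 0.5 I₀ · cos²(60°) = 0.125 I₀.
Need I₃/I₀ = 0.0938, so cos²(θ − 113°) = 0.0938 / 0.125 = 0.7504.
θ − 113° = arccos(√0.7504) = 30.0°, giving θ ≈ 113 + 30.0 = 143.0°.

θ ≈ 143°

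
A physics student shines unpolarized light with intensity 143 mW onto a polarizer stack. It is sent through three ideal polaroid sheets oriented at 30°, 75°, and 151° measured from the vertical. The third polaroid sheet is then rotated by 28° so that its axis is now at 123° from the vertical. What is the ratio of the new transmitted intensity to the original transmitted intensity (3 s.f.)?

I_new/I_old ≈ 7.65

Before rotation:
Unpolarized light through the first polarizer → I₁ = ½ I₀, now polarized at 30°.
I₂ = I₁ cos²(75° − 30°) = 0.5 I₀ · cos²(45°) = 0.25 I₀.
I₃ = I₂ cos²(151° − 75°) = 0.25 I₀ · cos²(76°) = 0.01463 I₀.
After rotation:
Unpolarized light through the first polarizer → I₁ = ½ I₀, now polarized at 30°.
I₂ = I₁ cos²(75° − 30°) = 0.5 I₀ · cos²(45°) = 0.25 I₀.
I₃ = I₂ cos²(123° − 75°) = 0.25 I₀ · cos²(48°) = 0.1119 I₀.
Ratio = 0.1119 / 0.01463 = 7.65.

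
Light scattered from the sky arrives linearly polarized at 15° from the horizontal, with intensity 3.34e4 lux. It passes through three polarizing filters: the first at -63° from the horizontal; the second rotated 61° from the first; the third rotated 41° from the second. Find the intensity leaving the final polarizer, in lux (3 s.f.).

I ≈ 193 lux

I₁ = 3.34e4 lux · cos²(78°) = 1444 lux.
I₂ = I₁ · cos²(61°) = 1444 · 0.235 = 339.3 lux.
I₃ = I₂ · cos²(41°) = 339.3 · 0.5696 = 193.3 lux.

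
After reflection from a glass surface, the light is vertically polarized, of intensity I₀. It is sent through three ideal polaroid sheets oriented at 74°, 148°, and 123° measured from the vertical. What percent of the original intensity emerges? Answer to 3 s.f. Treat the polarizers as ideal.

≈ 0.474%

I₁ = I₀ cos²(74° − 0°) = I₀ cos²(74°) = 0.07598 I₀.
I₂ = I₁ cos²(148° − 74°) = 0.07598 I₀ · cos²(74°) = 0.005772 I₀.
I₃ = I₂ cos²(123° − 148°) = 0.005772 I₀ · cos²(25°) = 0.004741 I₀.
That is 0.4741% of the incident intensity.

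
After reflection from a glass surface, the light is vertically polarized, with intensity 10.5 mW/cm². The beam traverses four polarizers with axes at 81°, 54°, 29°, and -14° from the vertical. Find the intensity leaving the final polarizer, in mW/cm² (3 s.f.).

I ≈ 0.0896 mW/cm²

I₁ = 10.5 mW/cm² · cos²(81°) = 0.257 mW/cm².
I₂ = I₁ · cos²(27°) = 0.257 · 0.7939 = 0.204 mW/cm².
I₃ = I₂ · cos²(25°) = 0.204 · 0.8214 = 0.1676 mW/cm².
I₄ = I₃ · cos²(43°) = 0.1676 · 0.5349 = 0.08962 mW/cm².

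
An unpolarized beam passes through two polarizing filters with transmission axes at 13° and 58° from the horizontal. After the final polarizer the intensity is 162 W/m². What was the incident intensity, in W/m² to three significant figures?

I₀ ≈ 648 W/m²

Unpolarized light through the first polarizer → I₁ = ½ I₀, now polarized at 13°.
I₂ = I₁ cos²(58° − 13°) = 0.5 I₀ · cos²(45°) = 0.25 I₀.
So 162 W/m² = 0.25 I₀, giving I₀ = 162/0.25 = 648 W/m².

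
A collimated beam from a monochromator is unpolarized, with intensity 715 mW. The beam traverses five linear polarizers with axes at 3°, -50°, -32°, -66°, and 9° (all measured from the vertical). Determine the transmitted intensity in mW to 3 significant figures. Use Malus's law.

I ≈ 5.39 mW

Unpolarized light through the first polarizer → I₁ = 715 mW/2 = 357.5 mW, polarized at 3°.
I₂ = I₁ · cos²(53°) = 357.5 · 0.3622 = 129.5 mW.
I₃ = I₂ · cos²(18°) = 129.5 · 0.9045 = 117.1 mW.
I₄ = I₃ · cos²(34°) = 117.1 · 0.6873 = 80.49 mW.
I₅ = I₄ · cos²(75°) = 80.49 · 0.06699 = 5.392 mW.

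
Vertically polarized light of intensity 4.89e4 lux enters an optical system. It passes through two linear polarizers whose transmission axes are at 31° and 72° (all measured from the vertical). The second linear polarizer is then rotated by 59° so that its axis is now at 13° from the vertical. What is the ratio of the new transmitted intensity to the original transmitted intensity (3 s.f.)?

Before rotation:
By Malus's law, I₁ = I₀ cos²(31° − 0°) = I₀ cos²(31°) = 0.7347 I₀.
I₂ = I₁ cos²(72° − 31°) = 0.7347 I₀ · cos²(41°) = 0.4185 I₀.
After rotation:
I₁ = I₀ cos²(31° − 0°) = I₀ cos²(31°) = 0.7347 I₀.
I₂ = I₁ cos²(13° − 31°) = 0.7347 I₀ · cos²(18°) = 0.6646 I₀.
Ratio = 0.6646 / 0.4185 = 1.588.

I_new/I_old ≈ 1.59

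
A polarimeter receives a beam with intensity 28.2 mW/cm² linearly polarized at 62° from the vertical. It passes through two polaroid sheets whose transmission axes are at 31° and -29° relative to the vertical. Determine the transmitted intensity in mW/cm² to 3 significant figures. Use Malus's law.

I ≈ 5.18 mW/cm²

By Malus's law, I₁ = 28.2 mW/cm² · cos²(31°) = 20.72 mW/cm².
I₂ = I₁ · cos²(60°) = 20.72 · 0.25 = 5.18 mW/cm².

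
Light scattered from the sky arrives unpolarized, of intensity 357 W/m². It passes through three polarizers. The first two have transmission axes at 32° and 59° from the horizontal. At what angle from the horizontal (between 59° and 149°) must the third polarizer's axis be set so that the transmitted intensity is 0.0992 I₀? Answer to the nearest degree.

θ ≈ 119°

Unpolarized light through the first polarizer → I₁ = ½ I₀, now polarized at 32°.
I₂ = I₁ cos²(59° − 32°) = 0.5 I₀ · cos²(27°) = 0.3969 I₀.
Need I₃/I₀ = 0.0992, so cos²(θ − 59°) = 0.0992 / 0.3969 = 0.2499.
θ − 59° = arccos(√0.2499) = 60.0°, giving θ ≈ 59 + 60.0 = 119.0°.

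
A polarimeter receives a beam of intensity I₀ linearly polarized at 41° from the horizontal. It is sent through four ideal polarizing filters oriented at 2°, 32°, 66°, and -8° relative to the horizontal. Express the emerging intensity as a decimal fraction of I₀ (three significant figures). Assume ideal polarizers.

I₁ = I₀ cos²(2° − 41°) = I₀ cos²(39°) = 0.604 I₀.
I₂ = I₁ cos²(32° − 2°) = 0.604 I₀ · cos²(30°) = 0.453 I₀.
I₃ = I₂ cos²(66° − 32°) = 0.453 I₀ · cos²(34°) = 0.3113 I₀.
I₄ = I₃ cos²(-8° − 66°) = 0.3113 I₀ · cos²(74°) = 0.02365 I₀.
Transmitted fraction = 0.02365.

≈ 0.0237 I₀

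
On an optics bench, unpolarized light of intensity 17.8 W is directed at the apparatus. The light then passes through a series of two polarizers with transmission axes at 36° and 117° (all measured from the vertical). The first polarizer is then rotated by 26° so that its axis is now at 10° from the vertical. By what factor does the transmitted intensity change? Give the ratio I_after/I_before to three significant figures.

I_new/I_old ≈ 3.49

Before rotation:
Unpolarized light through the first polarizer → I₁ = ½ I₀, now polarized at 36°.
I₂ = I₁ cos²(117° − 36°) = 0.5 I₀ · cos²(81°) = 0.01224 I₀.
After rotation:
Unpolarized light through the first polarizer → I₁ = ½ I₀, now polarized at 10°.
Angle between axes 1 and 2: 73°. I₂ = 0.5 I₀ · cos²(73°) = 0.04274 I₀.
Ratio = 0.04274 / 0.01224 = 3.493.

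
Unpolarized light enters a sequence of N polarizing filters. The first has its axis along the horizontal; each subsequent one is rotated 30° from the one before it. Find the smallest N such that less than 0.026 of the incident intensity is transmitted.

First polarizer halves the unpolarized light: factor 1/2.
Each further stage multiplies by cos²(30°) = 0.75.
After N polarizers: T = 0.5·0.75^(N−1). Require T < 0.026 ⇒ N−1 > ln(0.026/0.5)/ln(0.75) = 10.28, so N−1 ≥ 11 and N = 12.
Check: N=12 gives T = 0.02112 < 0.026; N=11 gives T = 0.02816.

N = 12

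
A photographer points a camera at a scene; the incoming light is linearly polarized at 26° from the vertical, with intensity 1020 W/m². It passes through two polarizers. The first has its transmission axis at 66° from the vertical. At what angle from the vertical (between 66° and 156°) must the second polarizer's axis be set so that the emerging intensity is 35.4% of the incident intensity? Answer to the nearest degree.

θ ≈ 105°

By Malus's law, I₁ = I₀ cos²(66° − 26°) = I₀ cos²(40°) = 0.5868 I₀.
Need I₂/I₀ = 0.354, so cos²(θ − 66°) = 0.354 / 0.5868 = 0.6032.
θ − 66° = arccos(√0.6032) = 39.0°, giving θ ≈ 66 + 39.0 = 105.0°.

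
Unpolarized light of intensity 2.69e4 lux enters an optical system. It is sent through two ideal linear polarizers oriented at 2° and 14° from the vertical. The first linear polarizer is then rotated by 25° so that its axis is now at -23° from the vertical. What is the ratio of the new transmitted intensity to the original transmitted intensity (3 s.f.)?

Before rotation:
Unpolarized light through the first polarizer → I₁ = ½ I₀, now polarized at 2°.
I₂ = I₁ cos²(14° − 2°) = 0.5 I₀ · cos²(12°) = 0.4784 I₀.
After rotation:
Unpolarized light through the first polarizer → I₁ = ½ I₀, now polarized at -23°.
I₂ = I₁ cos²(14° + 23°) = 0.5 I₀ · cos²(37°) = 0.3189 I₀.
Ratio = 0.3189 / 0.4784 = 0.6666.

I_new/I_old ≈ 0.667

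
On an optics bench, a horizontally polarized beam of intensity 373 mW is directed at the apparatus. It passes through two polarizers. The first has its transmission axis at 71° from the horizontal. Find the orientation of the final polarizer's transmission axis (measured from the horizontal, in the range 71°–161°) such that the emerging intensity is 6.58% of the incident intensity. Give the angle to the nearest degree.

θ ≈ 109°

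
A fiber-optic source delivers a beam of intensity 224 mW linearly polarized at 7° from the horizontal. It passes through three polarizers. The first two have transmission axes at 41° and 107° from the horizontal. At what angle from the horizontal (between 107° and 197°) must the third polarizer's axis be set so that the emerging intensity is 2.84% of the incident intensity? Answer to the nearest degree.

I₁ = I₀ cos²(41° − 7°) = I₀ cos²(34°) = 0.6873 I₀.
I₂ = I₁ cos²(107° − 41°) = 0.6873 I₀ · cos²(66°) = 0.1137 I₀.
Need I₃/I₀ = 0.0284, so cos²(θ − 107°) = 0.0284 / 0.1137 = 0.2498.
θ − 107° = arccos(√0.2498) = 60.0°, giving θ ≈ 107 + 60.0 = 167.0°.

θ ≈ 167°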